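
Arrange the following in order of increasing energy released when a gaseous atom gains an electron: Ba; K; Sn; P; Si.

Si is in period 3, group 14; P is in period 3, group 15; K is in period 4, group 1; Sn is in period 5, group 14; Ba is in period 6, group 2.
Atoms with high Z_eff and room in the valence shell (especially the halogens) have the most exothermic electron affinities.
Neither a single period nor a single group — weigh both effects.
K > Ba: period and group pull opposite ways; the down-group shift dominates (48 vs 14 kJ/mol).
P > K: both effects reinforce here, so P is clearly the higher of the two.
Sn > P: this pair runs against the simple trend — see the exception note.
Si > Sn: they share group 14; the group trend gives Si the larger value.
Note the exception: Sn has a higher electron affinity than P, contrary to the simple trend — adding an electron to P's half-filled np³ subshell costs electron-pairing energy.
Note the exception: Si has a higher electron affinity than P, contrary to the simple trend — adding an electron to P's half-filled 3p³ is unfavourable, so Si (3p²) has the more exothermic EA.
Tabulated electron affinity (kJ/mol): Si 134, P 72, K 48, Sn 107, Ba 14.
So from lowest to highest: Ba < K < P < Sn < Si.

Ba < K < P < Sn < Si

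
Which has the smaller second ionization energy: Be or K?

Be

After 1 electron has been removed, what remains? Be⁺ still has 1 valence electron; K⁺ is the bare [Ar] core.
Core electrons are held far more tightly than valence electrons, so K tops the IE_2 order.
Tabulated IE_2 (kJ/mol): Be 1757, K 3052.
Putting it together, IE_2: Be < K.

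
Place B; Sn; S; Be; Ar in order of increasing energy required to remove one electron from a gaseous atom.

Sn, B, Be, S, Ar

Be is in period 2, group 2; B is in period 2, group 13; S is in period 3, group 16; Ar is in period 3, group 18; Sn is in period 5, group 14.
IE₁ increases left→right with effective nuclear charge and decreases top→bottom as the valence shell moves farther out.
These span different periods and groups, so the two trends combine.
B > Sn: period and group pull opposite ways; the down-group shift dominates (801 vs 709 kJ/mol).
Be > B: this pair runs against the simple trend — see the exception note.
S > Be: the two effects oppose for this pair; the across-period effect wins (1000 vs 900 kJ/mol).
Ar > S: both are in period 3; the period trend gives Ar the larger value.
Note the exception: Be has a higher first ionization energy than B, contrary to the simple trend — removing B's lone 2p electron is easier than breaking Be's filled 2s².
Tabulated first ionization energy (kJ/mol): Be 900, B 801, S 1000, Ar 1521, Sn 709.
So from lowest to highest: Sn < B < Be < S < Ar.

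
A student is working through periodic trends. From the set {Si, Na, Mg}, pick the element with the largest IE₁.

First ionization energy rises across a period (greater Z_eff holds electrons more tightly) and falls down a group (valence electrons are farther from the nucleus).
All lie in period 3, so first ionization energy increases left to right.
The largest IE₁ among these belongs to Si.

Si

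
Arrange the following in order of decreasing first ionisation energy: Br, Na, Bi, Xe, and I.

Xe, Br, I, Bi, Na

Na is in period 3, group 1; Br is in period 4, group 17; I is in period 5, group 17; Xe is in period 5, group 18; Bi is in period 6, group 15.
Across a period the outer electron is held more tightly (higher IE₁); down a group it sits in a higher shell, more shielded, and comes off more easily.
Neither a single period nor a single group — weigh both effects.
Bi > Na: period and group pull opposite ways; the across-period shift dominates (703 vs 496 kJ/mol).
I > Bi: relative to Bi, both the across-period and down-group shifts push I's first ionization energy up.
Br > I: they share group 17; the group trend gives Br the larger value.
Xe > Br: the two effects oppose for this pair; the across-period effect wins (1170 vs 1140 kJ/mol).
Tabulated first ionization energy (kJ/mol): Na 496, Br 1140, I 1008, Xe 1170, Bi 703.
So from highest to lowest: Xe > Br > I > Bi > Na.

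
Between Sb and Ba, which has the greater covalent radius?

Sb is in period 5, group 15; Ba is in period 6, group 2.
Across a period the added protons contract the valence shell; down a group each new principal shell makes the atom larger.
Here both period and group differ, so the two effects have to be weighed against each other.
Ba > Sb: relative to Sb, both the across-period and down-group shifts push Ba's atomic radius up.
Approximate values (pm): Sb 140, Ba 196.
So Ba has the greater covalent radius (Ba > Sb).

Ba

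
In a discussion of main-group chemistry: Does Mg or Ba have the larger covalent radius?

Radius decreases left→right (rising Z_eff, same n) and increases top→bottom (higher n).
All are in group 2, so atomic radius increases down the group.
So Ba has the larger covalent radius (Ba > Mg).

Ba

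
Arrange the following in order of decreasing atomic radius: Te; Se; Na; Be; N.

Na > Te > Se > Be > N

Be is in period 2, group 2; N is in period 2, group 15; Na is in period 3, group 1; Se is in period 4, group 16; Te is in period 5, group 16.
Radius decreases left→right (rising Z_eff, same n) and increases top→bottom (higher n).
Here both period and group differ, so the two effects have to be weighed against each other.
Be > N: both are in period 2; the period trend gives Be the larger value.
Se > Be: the two effects oppose for this pair; the down-group effect wins (116 vs 102 pm).
Te > Se: they share group 16; the group trend gives Te the larger value.
Na > Te: period and group pull opposite ways; the across-period shift dominates (155 vs 136 pm).
For reference (pm): Be 102, N 71, Na 155, Se 116, Te 136.
So from largest to smallest: Na > Te > Se > Be > N.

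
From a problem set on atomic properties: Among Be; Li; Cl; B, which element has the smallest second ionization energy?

IE_2 is the cost of taking one more electron from the +1 cation: Be⁺ still has 1 valence electron; Li⁺ is the bare [He] core; Cl⁺ still has 6 valence electrons; B⁺ still has 2 valence electrons.
Breaking into a closed-shell core is much more expensive than removing a leftover valence electron — Li has the largest IE_2 here.
Valence configurations: Be⁺ [He]2s¹, Cl⁺ [Ne]3s²3p⁴, B⁺ [He]2s².
Tabulated IE_2 (kJ/mol): Be 1757, Li 7298, Cl 2298, B 2427.
So the second ionization energies run Be < Cl < B < Li.

Be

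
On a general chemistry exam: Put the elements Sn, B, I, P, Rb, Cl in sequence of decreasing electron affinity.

B is in period 2, group 13; P is in period 3, group 15; Cl is in period 3, group 17; Rb is in period 5, group 1; Sn is in period 5, group 14; I is in period 5, group 17.
Electron affinity generally becomes more exothermic across a period toward the halogens and less exothermic down a group.
These span different periods and groups, so the two trends combine.
Rb > B: this pair runs against the simple trend — see the exception note.
P > Rb: relative to Rb, both the across-period and down-group shifts push P's electron affinity up.
Sn > P: this pair runs against the simple trend — see the exception note.
I > Sn: I lies to the right of Sn in period 5, so the across-period effect alone puts I higher.
Cl > I: they share group 17; the group trend gives Cl the larger value.
Note the exception: Rb has a higher electron affinity than B, contrary to the simple trend — B's ns²np¹ configuration gives only a small electron affinity — the sparsely filled np subshell binds an added electron weakly.
Note the exception: Sn has a higher electron affinity than P, contrary to the simple trend — adding an electron to P's half-filled np³ subshell costs electron-pairing energy.
Approximate values (kJ/mol): B 27, P 72, Cl 349, Rb 47, Sn 107, I 295.
So from highest to lowest: Cl > I > Sn > P > Rb > B.

Cl, I, Sn, P, Rb, B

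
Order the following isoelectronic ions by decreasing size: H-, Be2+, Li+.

H- > Li+ > Be2+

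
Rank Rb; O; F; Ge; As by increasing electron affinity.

O is in period 2, group 16; F is in period 2, group 17; Ge is in period 4, group 14; As is in period 4, group 15; Rb is in period 5, group 1.
Atoms with high Z_eff and room in the valence shell (especially the halogens) have the most exothermic electron affinities.
Neither a single period nor a single group — weigh both effects.
As > Rb: both effects reinforce here, so As is clearly the higher of the two.
Ge > As: this pair runs against the simple trend — see the exception note.
O > Ge: relative to Ge, both the across-period and down-group shifts push O's electron affinity up.
F > O: F lies to the right of O in period 2, so the across-period effect alone puts F higher.
Note the exception: Ge has a higher electron affinity than As, contrary to the simple trend — adding an electron to As's half-filled 4p³ is unfavourable, so Ge (4p²) has the more exothermic EA.
For reference (kJ/mol): O 141, F 328, Ge 119, As 78, Rb 47.
So from lowest to highest: Rb < As < Ge < O < F.

Rb < As < Ge < O < F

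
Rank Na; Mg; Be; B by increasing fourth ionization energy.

Na < Mg < Be < B

After 3 electrons have been removed, what remains? Na³⁺ is already 2 electrons into the core; Mg³⁺ is already 1 electron into the core; Be³⁺ is already 1 electron into the core; B³⁺ is the bare [He] core.
All of these are removing an electron from a noble-gas core or deeper; the smaller core (lower principal quantum number) is held far more tightly, and within a period the higher nuclear charge binds the same core more tightly.
The numbers (kJ/mol): Na 9543, Mg 10543, Be 21007, B 25026.
Overall IE_4 order: Na < Mg < Be < B.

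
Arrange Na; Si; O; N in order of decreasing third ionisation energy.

Na > O > N > Si

Consider each +2 ion: Na²⁺ is already 1 electron into the core; Si²⁺ still has 2 valence electrons; O²⁺ still has 4 valence electrons; N²⁺ still has 3 valence electrons.
Breaking into a closed-shell core is much more expensive than removing a leftover valence electron — Na has the largest IE_3 here.
Valence configurations: Si²⁺ [Ne]3s², O²⁺ [He]2s²2p², N²⁺ [He]2s²2p¹.
Approximate IE_3 values (kJ/mol): Na 6910, Si 3232, O 5300, N 4578.
Overall IE_3 order: Si < N < O < Na.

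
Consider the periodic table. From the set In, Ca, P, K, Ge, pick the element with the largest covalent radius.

Radius decreases left→right (rising Z_eff, same n) and increases top→bottom (higher n).
Here both period and group differ, so the two effects have to be weighed against each other.
Ge > P: both effects reinforce here, so Ge is clearly the larger of the two.
In > Ge: relative to Ge, both the across-period and down-group shifts push In's atomic radius up.
Ca > In: the two effects oppose for this pair; the across-period effect wins (171 vs 142 pm).
K > Ca: K lies to the left of Ca in period 4, so the across-period effect alone puts K larger.
For reference (pm): P 111, K 196, Ca 171, Ge 121, In 142.
The largest covalent radius among these belongs to K.

K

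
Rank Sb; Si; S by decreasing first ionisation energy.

S, Sb, Si

Si is in period 3, group 14; S is in period 3, group 16; Sb is in period 5, group 15.
Across a period the outer electron is held more tightly (higher IE₁); down a group it sits in a higher shell, more shielded, and comes off more easily.
Neither a single period nor a single group — weigh both effects.
Sb > Si: the two effects oppose for this pair; the across-period effect wins (831 vs 786 kJ/mol).
S > Sb: both effects reinforce here, so S is clearly the higher of the two.
For reference (kJ/mol): Si 786, S 1000, Sb 831.
So from highest to lowest: S > Sb > Si.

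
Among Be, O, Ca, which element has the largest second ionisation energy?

O

The second ionization energy removes an electron from the +1 ion. For each element: Be⁺ still has 1 valence electron; O⁺ still has 5 valence electrons; Ca⁺ still has 1 valence electron.
All are still removing valence electrons, so compare the +1 ions as you would atoms: IE_2 generally rises across a period (higher Z_eff) and falls down a group (larger shell), subject to the usual subshell exceptions.
Valence configurations: Be⁺ [He]2s¹, O⁺ [He]2s²2p³, Ca⁺ [Ar]4s¹.
The numbers (kJ/mol): Be 1757, O 3388, Ca 1145.
Hence IE_2: Ca < Be < O.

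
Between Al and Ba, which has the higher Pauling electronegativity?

Al

Al is in period 3, group 13; Ba is in period 6, group 2.
Atoms toward the upper right of the periodic table pull bonding electrons most strongly.
These span different periods and groups, so the two trends combine.
Al > Ba: both effects reinforce here, so Al is clearly the higher of the two.
Approximate values (Pauling): Al 1.61, Ba 0.89.
So Al has the higher Pauling electronegativity (Al > Ba).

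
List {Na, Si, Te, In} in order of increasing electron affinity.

In, Na, Si, Te

EA tends to increase across a period and decrease down a group, though the pattern is less regular than for IE or radius.
Here both period and group differ, so the two effects have to be weighed against each other.
Na > In: the two effects oppose for this pair; the down-group effect wins (53 vs 29 kJ/mol).
Si > Na: Si lies to the right of Na in period 3, so the across-period effect alone puts Si higher.
Te > Si: the two effects oppose for this pair; the across-period effect wins (190 vs 134 kJ/mol).
Approximate values (kJ/mol): Na 53, Si 134, In 29, Te 190.
So from lowest to highest: In < Na < Si < Te.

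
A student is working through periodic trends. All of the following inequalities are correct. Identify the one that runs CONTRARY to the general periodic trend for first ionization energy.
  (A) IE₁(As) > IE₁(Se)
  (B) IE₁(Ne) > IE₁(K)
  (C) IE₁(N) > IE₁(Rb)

(A)

The general trend: first ionization energy increases across a period and decreases down a group.
(A) As (period 4, group 15) vs Se (period 4, group 16): the stated order contradicts the simple trend.
(B) Ne (period 2, group 18) vs K (period 4, group 1): the stated order agrees with the simple trend.
(C) N (period 2, group 15) vs Rb (period 5, group 1): the stated order agrees with the simple trend.
The exception is (A): Se (4p⁴) ionizes more easily than half-filled As (4p³).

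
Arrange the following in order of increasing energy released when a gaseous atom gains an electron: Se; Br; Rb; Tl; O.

O is in period 2, group 16; Se is in period 4, group 16; Br is in period 4, group 17; Rb is in period 5, group 1; Tl is in period 6, group 13.
Adding an electron releases more energy for atoms nearer the top right (short of the noble gases).
Neither a single period nor a single group — weigh both effects.
Rb > Tl: the two effects oppose for this pair; the down-group effect wins (47 vs 19 kJ/mol).
O > Rb: relative to Rb, both the across-period and down-group shifts push O's electron affinity up.
Se > O: this pair runs against the simple trend — see the exception note.
Br > Se: Br lies to the right of Se in period 4, so the across-period effect alone puts Br higher.
Note the exception: Se has a higher electron affinity than O, contrary to the simple trend — O's compact 2p subshell gives strong electron–electron repulsion on the added electron.
Tabulated electron affinity (kJ/mol): O 141, Se 195, Br 325, Rb 47, Tl 19.
So from lowest to highest: Tl < Rb < O < Se < Br.

Tl < Rb < O < Se < Br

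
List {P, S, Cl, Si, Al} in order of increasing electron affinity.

Al < P < Si < S < Cl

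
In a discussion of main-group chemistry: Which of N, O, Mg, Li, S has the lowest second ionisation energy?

Consider each +1 ion: N⁺ still has 4 valence electrons; O⁺ still has 5 valence electrons; Mg⁺ still has 1 valence electron; Li⁺ is the bare [He] core; S⁺ still has 5 valence electrons.
Pulling an electron out of a noble-gas core costs far more than removing a remaining valence electron, so Li sits at the high end of IE_2.
Valence configurations: N⁺ [He]2s²2p², O⁺ [He]2s²2p³, Mg⁺ [Ne]3s¹, S⁺ [Ne]3s²3p³.
Approximate IE_2 values (kJ/mol): N 2856, O 3388, Mg 1451, Li 7298, S 2252.
Overall IE_2 order: Mg < S < N < O < Li.

Mg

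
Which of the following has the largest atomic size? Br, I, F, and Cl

F is in period 2, group 17; Cl is in period 3, group 17; Br is in period 4, group 17; I is in period 5, group 17.
Atomic radius shrinks across a period as nuclear charge pulls the same shell inward, and grows down a group as new shells are added.
All are in group 17, so atomic radius increases down the group.
The largest atomic size among these belongs to I.

I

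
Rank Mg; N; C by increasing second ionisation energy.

Mg, C, N

After 1 electron has been removed, what remains? Mg⁺ still has 1 valence electron; N⁺ still has 4 valence electrons; C⁺ still has 3 valence electrons.
All are still removing valence electrons, so compare the +1 ions as you would atoms: IE_2 generally rises across a period (higher Z_eff) and falls down a group (larger shell), subject to the usual subshell exceptions.
Valence configurations: Mg⁺ [Ne]3s¹, N⁺ [He]2s²2p², C⁺ [He]2s²2p¹.
Approximate IE_2 values (kJ/mol): Mg 1451, N 2856, C 2353.
Putting it together, IE_2: Mg < C < N.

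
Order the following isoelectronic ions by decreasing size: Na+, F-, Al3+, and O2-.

O2-, F-, Na+, Al3+

All of these have 10 electrons, so size is governed by nuclear charge alone: the more protons, the stronger the pull on the same electron cloud, and the smaller the ion.
Nuclear charges: Al3+ (Z=13), Na+ (Z=11), F- (Z=9), O2- (Z=8).
Largest to smallest: O2- > F- > Na+ > Al3+.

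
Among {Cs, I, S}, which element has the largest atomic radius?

S is in period 3, group 16; I is in period 5, group 17; Cs is in period 6, group 1.
Radius decreases left→right (rising Z_eff, same n) and increases top→bottom (higher n).
Here both period and group differ, so the two effects have to be weighed against each other.
I > S: period and group pull opposite ways; the down-group shift dominates (133 vs 103 pm).
Cs > I: both effects reinforce here, so Cs is clearly the larger of the two.
Tabulated atomic radius (pm): S 103, I 133, Cs 232.
The largest atomic radius among these belongs to Cs.

Cs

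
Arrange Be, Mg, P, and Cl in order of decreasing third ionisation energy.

After 2 electrons have been removed, what remains? Be²⁺ is the bare [He] core; Mg²⁺ is the bare [Ne] core; P²⁺ still has 3 valence electrons; Cl²⁺ still has 5 valence electrons.
Core electrons are held far more tightly than valence electrons, so Mg and Be top the IE_3 order.
Valence configurations: P²⁺ [Ne]3s²3p¹, Cl²⁺ [Ne]3s²3p³.
The numbers (kJ/mol): Be 14849, Mg 7733, P 2914, Cl 3822.
So the third ionization energies run P < Cl < Mg < Be.

Be > Mg > Cl > P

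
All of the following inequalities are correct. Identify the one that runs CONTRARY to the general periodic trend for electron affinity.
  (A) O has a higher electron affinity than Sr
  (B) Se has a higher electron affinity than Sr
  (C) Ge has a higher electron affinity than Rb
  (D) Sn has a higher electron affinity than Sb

The general trend: electron affinity increases across a period and decreases down a group.
(A) O (period 2, group 16) vs Sr (period 5, group 2): the stated order agrees with the simple trend.
(B) Se (period 4, group 16) vs Sr (period 5, group 2): the stated order agrees with the simple trend.
(C) Ge (period 4, group 14) vs Rb (period 5, group 1): the stated order agrees with the simple trend.
(D) Sn (period 5, group 14) vs Sb (period 5, group 15): the stated order contradicts the simple trend.
The exception is (D): adding an electron to Sb's half-filled 5p³ is unfavourable, so Sn has the more exothermic EA.

(D)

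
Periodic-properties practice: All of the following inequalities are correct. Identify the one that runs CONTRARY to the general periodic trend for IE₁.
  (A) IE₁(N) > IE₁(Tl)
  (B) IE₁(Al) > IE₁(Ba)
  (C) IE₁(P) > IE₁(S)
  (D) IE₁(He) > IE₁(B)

The general trend: IE₁ increases across a period and decreases down a group.
(A) N (period 2, group 15) vs Tl (period 6, group 13): the stated order agrees with the simple trend.
(B) Al (period 3, group 13) vs Ba (period 6, group 2): the stated order agrees with the simple trend.
(C) P (period 3, group 15) vs S (period 3, group 16): the stated order contradicts the simple trend.
(D) He (period 1, group 18) vs B (period 2, group 13): the stated order agrees with the simple trend.
The exception is (C): S (3p⁴) ionizes more easily than half-filled P (3p³) because the paired 3p electron in S is pushed out by e⁻–e⁻ repulsion.

(C)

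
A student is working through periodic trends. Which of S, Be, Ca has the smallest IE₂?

Ca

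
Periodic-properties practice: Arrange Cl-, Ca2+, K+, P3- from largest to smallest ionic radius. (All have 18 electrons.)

All of these have 18 electrons, so size is governed by nuclear charge alone: the more protons, the stronger the pull on the same electron cloud, and the smaller the ion.
Nuclear charges: Ca2+ (Z=20), K+ (Z=19), Cl- (Z=17), P3- (Z=15).
Largest to smallest: P3- > Cl- > K+ > Ca2+.

P3-, Cl-, K+, Ca2+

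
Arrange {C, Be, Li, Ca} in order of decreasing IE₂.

Li > C > Be > Ca

IE_2 is the cost of taking one more electron from the +1 cation: C⁺ still has 3 valence electrons; Be⁺ still has 1 valence electron; Li⁺ is the bare [He] core; Ca⁺ still has 1 valence electron.
Pulling an electron out of a noble-gas core costs far more than removing a remaining valence electron, so Li sits at the high end of IE_2.
Valence configurations: C⁺ [He]2s²2p¹, Be⁺ [He]2s¹, Ca⁺ [Ar]4s¹.
Tabulated IE_2 (kJ/mol): C 2353, Be 1757, Li 7298, Ca 1145.
Putting it together, IE_2: Ca < Be < C < Li.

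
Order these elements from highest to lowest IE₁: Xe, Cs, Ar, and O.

Ar, O, Xe, Cs

O is in period 2, group 16; Ar is in period 3, group 18; Xe is in period 5, group 18; Cs is in period 6, group 1.
IE₁ increases left→right with effective nuclear charge and decreases top→bottom as the valence shell moves farther out.
Neither a single period nor a single group — weigh both effects.
Xe > Cs: relative to Cs, both the across-period and down-group shifts push Xe's first ionization energy up.
O > Xe: period and group pull opposite ways; the down-group shift dominates (1314 vs 1170 kJ/mol).
Ar > O: period and group pull opposite ways; the across-period shift dominates (1521 vs 1314 kJ/mol).
Approximate values (kJ/mol): O 1314, Ar 1521, Xe 1170, Cs 376.
So from highest to lowest: Ar > O > Xe > Cs.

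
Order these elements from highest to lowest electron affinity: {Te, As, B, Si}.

B is in period 2, group 13; Si is in period 3, group 14; As is in period 4, group 15; Te is in period 5, group 16.
EA tends to increase across a period and decrease down a group, though the pattern is less regular than for IE or radius.
These sit on a diagonal, where the across-period and down-group effects partly cancel.
As > B: the two effects oppose for this pair; the across-period effect wins (78 vs 27 kJ/mol).
Si > As: period and group pull opposite ways; the down-group shift dominates (134 vs 78 kJ/mol).
Te > Si: the two effects oppose for this pair; the across-period effect wins (190 vs 134 kJ/mol).
Tabulated electron affinity (kJ/mol): B 27, Si 134, As 78, Te 190.
So from highest to lowest: Te > Si > As > B.

Te, Si, As, B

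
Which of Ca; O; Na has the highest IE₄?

After 3 electrons have been removed, what remains? Ca³⁺ is already 1 electron into the core; O³⁺ still has 3 valence electrons; Na³⁺ is already 2 electrons into the core.
Usually core removal costs more than valence removal, but here the competition is close: a tightly held n=2 valence electron can cost more to remove than an n=3 core electron, so the actual values have to decide it.
Tabulated IE_4 (kJ/mol): Ca 6491, O 7469, Na 9543.
Putting it together, IE_4: Ca < O < Na.

Na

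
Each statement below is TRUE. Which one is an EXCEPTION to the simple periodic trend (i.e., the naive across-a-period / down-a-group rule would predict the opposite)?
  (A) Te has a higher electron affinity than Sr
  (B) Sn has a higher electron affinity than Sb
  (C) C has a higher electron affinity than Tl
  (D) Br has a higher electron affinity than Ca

(B)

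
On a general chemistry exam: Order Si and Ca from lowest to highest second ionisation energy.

The second ionization energy removes an electron from the +1 ion. For each element: Si⁺ still has 3 valence electrons; Ca⁺ still has 1 valence electron.
All are still removing valence electrons, so compare the +1 ions as you would atoms: IE_2 generally rises across a period (higher Z_eff) and falls down a group (larger shell), subject to the usual subshell exceptions.
Valence configurations: Si⁺ [Ne]3s²3p¹, Ca⁺ [Ar]4s¹.
Approximate IE_2 values (kJ/mol): Si 1577, Ca 1145.
Putting it together, IE_2: Ca < Si.

Ca < Si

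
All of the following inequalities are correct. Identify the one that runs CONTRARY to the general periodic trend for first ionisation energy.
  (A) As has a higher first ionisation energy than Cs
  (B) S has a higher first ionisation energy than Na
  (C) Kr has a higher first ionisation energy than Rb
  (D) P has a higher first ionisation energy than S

(D)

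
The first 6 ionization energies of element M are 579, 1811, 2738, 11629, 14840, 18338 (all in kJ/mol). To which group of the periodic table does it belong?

Group 13

Look for the largest jump between consecutive ionization energies: IE4/IE3 ≈ 4.2, far larger than any earlier ratio.
That jump marks the point where a core electron is being removed. So the atom has 3 valence electrons.
A main-group element with 3 valence electrons is in group 13.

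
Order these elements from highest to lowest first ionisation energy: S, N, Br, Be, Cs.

N, Br, S, Be, Cs

Be is in period 2, group 2; N is in period 2, group 15; S is in period 3, group 16; Br is in period 4, group 17; Cs is in period 6, group 1.
First ionization energy rises across a period (greater Z_eff holds electrons more tightly) and falls down a group (valence electrons are farther from the nucleus).
These span different periods and groups, so the two trends combine.
Be > Cs: relative to Cs, both the across-period and down-group shifts push Be's first ionization energy up.
S > Be: the two effects oppose for this pair; the across-period effect wins (1000 vs 900 kJ/mol).
Br > S: period and group pull opposite ways; the across-period shift dominates (1140 vs 1000 kJ/mol).
N > Br: the two effects oppose for this pair; the down-group effect wins (1402 vs 1140 kJ/mol).
Tabulated first ionization energy (kJ/mol): Be 900, N 1402, S 1000, Br 1140, Cs 376.
So from highest to lowest: N > Br > S > Be > Cs.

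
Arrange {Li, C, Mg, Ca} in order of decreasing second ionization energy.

Li, C, Mg, Ca

The second ionization energy removes an electron from the +1 ion. For each element: Li⁺ is the bare [He] core; C⁺ still has 3 valence electrons; Mg⁺ still has 1 valence electron; Ca⁺ still has 1 valence electron.
Breaking into a closed-shell core is much more expensive than removing a leftover valence electron — Li has the largest IE_2 here.
Valence configurations: C⁺ [He]2s²2p¹, Mg⁺ [Ne]3s¹, Ca⁺ [Ar]4s¹.
Approximate IE_2 values (kJ/mol): Li 7298, C 2353, Mg 1451, Ca 1145.
Putting it together, IE_2: Ca < Mg < C < Li.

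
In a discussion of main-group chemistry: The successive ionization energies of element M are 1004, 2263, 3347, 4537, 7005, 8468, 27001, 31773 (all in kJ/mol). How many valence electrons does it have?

6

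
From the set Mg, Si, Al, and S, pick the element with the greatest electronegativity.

S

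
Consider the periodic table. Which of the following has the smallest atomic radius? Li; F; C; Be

F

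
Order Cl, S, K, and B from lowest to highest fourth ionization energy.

S < Cl < K < B

Consider each +3 ion: Cl³⁺ still has 4 valence electrons; S³⁺ still has 3 valence electrons; K³⁺ is already 2 electrons into the core; B³⁺ is the bare [He] core.
Pulling an electron out of a noble-gas core costs far more than removing a remaining valence electron, so K and B sit at the high end of IE_4.
Valence configurations: Cl³⁺ [Ne]3s²3p², S³⁺ [Ne]3s²3p¹.
Approximate IE_4 values (kJ/mol): Cl 5159, S 4556, K 5877, B 25026.
Hence IE_4: S < Cl < K < B.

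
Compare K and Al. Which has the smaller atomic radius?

Al is in period 3, group 13; K is in period 4, group 1.
Radius decreases left→right (rising Z_eff, same n) and increases top→bottom (higher n).
Here both period and group differ, so the two effects have to be weighed against each other.
K > Al: relative to Al, both the across-period and down-group shifts push K's atomic radius up.
For reference (pm): Al 126, K 196.
So Al has the smaller atomic radius (Al < K).

Al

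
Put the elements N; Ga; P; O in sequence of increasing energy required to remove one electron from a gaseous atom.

Ga < P < O < N

N is in period 2, group 15; O is in period 2, group 16; P is in period 3, group 15; Ga is in period 4, group 13.
Removing the outermost electron gets harder across a period and easier down a group.
Here both period and group differ, so the two effects have to be weighed against each other.
P > Ga: relative to Ga, both the across-period and down-group shifts push P's first ionization energy up.
O > P: relative to P, both the across-period and down-group shifts push O's first ionization energy up.
N > O: this pair runs against the simple trend — see the exception note.
Note the exception: N has a higher first ionization energy than O, contrary to the simple trend — pairing an electron in O's 2p⁴ costs repulsion energy, so O ionizes more easily than half-filled N (2p³).
Tabulated first ionization energy (kJ/mol): N 1402, O 1314, P 1012, Ga 579.
So from lowest to highest: Ga < P < O < N.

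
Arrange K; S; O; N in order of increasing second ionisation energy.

S, N, K, O

IE_2 is the cost of taking one more electron from the +1 cation: K⁺ is the bare [Ar] core; S⁺ still has 5 valence electrons; O⁺ still has 5 valence electrons; N⁺ still has 4 valence electrons.
Usually core removal costs more than valence removal, but here the competition is close: a tightly held n=2 valence electron can cost more to remove than an n=3 core electron, so the actual values have to decide it.
Valence configurations: S⁺ [Ne]3s²3p³, O⁺ [He]2s²2p³, N⁺ [He]2s²2p².
Approximate IE_2 values (kJ/mol): K 3052, S 2252, O 3388, N 2856.
So the second ionization energies run S < N < K < O.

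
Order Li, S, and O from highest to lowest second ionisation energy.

IE_2 is the cost of taking one more electron from the +1 cation: Li⁺ is the bare [He] core; S⁺ still has 5 valence electrons; O⁺ still has 5 valence electrons.
Breaking into a closed-shell core is much more expensive than removing a leftover valence electron — Li has the largest IE_2 here.
Valence configurations: S⁺ [Ne]3s²3p³, O⁺ [He]2s²2p³.
Tabulated IE_2 (kJ/mol): Li 7298, S 2252, O 3388.
So the second ionization energies run S < O < Li.

Li > O > S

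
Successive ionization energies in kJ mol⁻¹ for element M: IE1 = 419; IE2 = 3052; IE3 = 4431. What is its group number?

Look for the largest jump between consecutive ionization energies: IE2/IE1 ≈ 7.3, far larger than any earlier ratio.
That jump marks the point where a core electron is being removed. So the atom has 1 valence electron.
A main-group element with 1 valence electron is in group 1.

Group 1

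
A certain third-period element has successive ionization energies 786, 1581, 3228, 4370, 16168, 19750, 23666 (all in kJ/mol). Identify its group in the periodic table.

Look for the largest jump between consecutive ionization energies: IE5/IE4 ≈ 3.7, far larger than any earlier ratio.
That jump marks the point where a core electron is being removed. So the atom has 4 valence electrons.
A main-group element with 4 valence electrons is in group 14.

Group 14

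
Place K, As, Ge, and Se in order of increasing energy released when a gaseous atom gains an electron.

Atoms with high Z_eff and room in the valence shell (especially the halogens) have the most exothermic electron affinities.
All lie in period 4; the across-period trend (electron affinity increases left to right) applies, with the exception below.
Note the exception: Ge has a higher electron affinity than As, contrary to the simple trend — adding an electron to As's half-filled 4p³ is unfavourable, so Ge (4p²) has the more exothermic EA.
Approximate values (kJ/mol): K 48, Ge 119, As 78, Se 195.
So from lowest to highest: K < As < Ge < Se.

K < As < Ge < Se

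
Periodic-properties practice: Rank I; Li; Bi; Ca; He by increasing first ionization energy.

He is in period 1, group 18; Li is in period 2, group 1; Ca is in period 4, group 2; I is in period 5, group 17; Bi is in period 6, group 15.
First ionization energy rises across a period (greater Z_eff holds electrons more tightly) and falls down a group (valence electrons are farther from the nucleus).
These span different periods and groups, so the two trends combine.
Ca > Li: the two effects oppose for this pair; the across-period effect wins (590 vs 520 kJ/mol).
Bi > Ca: period and group pull opposite ways; the across-period shift dominates (703 vs 590 kJ/mol).
I > Bi: relative to Bi, both the across-period and down-group shifts push I's first ionization energy up.
He > I: both effects reinforce here, so He is clearly the higher of the two.
Approximate values (kJ/mol): He 2372, Li 520, Ca 590, I 1008, Bi 703.
So from lowest to highest: Li < Ca < Bi < I < He.

Li < Ca < Bi < I < He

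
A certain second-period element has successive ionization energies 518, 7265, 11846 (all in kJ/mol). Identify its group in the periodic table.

Look for the largest jump between consecutive ionization energies: IE2/IE1 ≈ 14.0, far larger than any earlier ratio.
That jump marks the point where a core electron is being removed. So the atom has 1 valence electron.
A main-group element with 1 valence electron is in group 1.

Group 1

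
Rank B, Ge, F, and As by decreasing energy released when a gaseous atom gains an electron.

B is in period 2, group 13; F is in period 2, group 17; Ge is in period 4, group 14; As is in period 4, group 15.
Atoms with high Z_eff and room in the valence shell (especially the halogens) have the most exothermic electron affinities.
These span different periods and groups, so the two trends combine.
As > B: period and group pull opposite ways; the across-period shift dominates (78 vs 27 kJ/mol).
Ge > As: this pair runs against the simple trend — see the exception note.
F > Ge: both effects reinforce here, so F is clearly the higher of the two.
Note the exception: Ge has a higher electron affinity than As, contrary to the simple trend — adding an electron to As's half-filled 4p³ is unfavourable, so Ge (4p²) has the more exothermic EA.
Tabulated electron affinity (kJ/mol): B 27, F 328, Ge 119, As 78.
So from highest to lowest: F > Ge > As > B.

F > Ge > As > B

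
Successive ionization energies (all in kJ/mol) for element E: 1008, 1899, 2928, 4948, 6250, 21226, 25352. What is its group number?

Look for the largest jump between consecutive ionization energies: IE6/IE5 ≈ 3.4, far larger than any earlier ratio.
That jump marks the point where a core electron is being removed. So the atom has 5 valence electrons.
A main-group element with 5 valence electrons is in group 15.

Group 15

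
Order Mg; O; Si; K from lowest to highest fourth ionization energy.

Si < K < O < Mg

Consider each +3 ion: Mg³⁺ is already 1 electron into the core; O³⁺ still has 3 valence electrons; Si³⁺ still has 1 valence electron; K³⁺ is already 2 electrons into the core.
Usually core removal costs more than valence removal, but here the competition is close: a tightly held n=2 valence electron can cost more to remove than an n=3 core electron, so the actual values have to decide it.
Valence configurations: O³⁺ [He]2s²2p¹, Si³⁺ [Ne]3s¹.
Tabulated IE_4 (kJ/mol): Mg 10543, O 7469, Si 4356, K 5877.
Hence IE_4: Si < K < O < Mg.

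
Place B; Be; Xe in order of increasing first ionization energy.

IE₁ increases left→right with effective nuclear charge and decreases top→bottom as the valence shell moves farther out.
Neither a single period nor a single group — weigh both effects.
Be > B: this pair runs against the simple trend — see the exception note.
Xe > Be: the two effects oppose for this pair; the across-period effect wins (1170 vs 900 kJ/mol).
Note the exception: Be has a higher first ionization energy than B, contrary to the simple trend — removing B's lone 2p electron is easier than breaking Be's filled 2s².
For reference (kJ/mol): Be 900, B 801, Xe 1170.
So from lowest to highest: B < Be < Xe.

B < Be < Xe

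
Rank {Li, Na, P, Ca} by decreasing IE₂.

Li, Na, P, Ca

After 1 electron has been removed, what remains? Li⁺ is the bare [He] core; Na⁺ is the bare [Ne] core; P⁺ still has 4 valence electrons; Ca⁺ still has 1 valence electron.
Pulling an electron out of a noble-gas core costs far more than removing a remaining valence electron, so Na and Li sit at the high end of IE_2.
Valence configurations: P⁺ [Ne]3s²3p², Ca⁺ [Ar]4s¹.
The numbers (kJ/mol): Li 7298, Na 4562, P 1907, Ca 1145.
Putting it together, IE_2: Ca < P < Na < Li.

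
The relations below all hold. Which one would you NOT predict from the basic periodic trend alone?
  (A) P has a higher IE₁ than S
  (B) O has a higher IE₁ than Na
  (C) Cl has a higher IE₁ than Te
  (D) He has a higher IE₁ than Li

The general trend: IE₁ increases across a period and decreases down a group.
(A) P (period 3, group 15) vs S (period 3, group 16): the stated order contradicts the simple trend.
(B) O (period 2, group 16) vs Na (period 3, group 1): the stated order agrees with the simple trend.
(C) Cl (period 3, group 17) vs Te (period 5, group 16): the stated order agrees with the simple trend.
(D) He (period 1, group 18) vs Li (period 2, group 1): the stated order agrees with the simple trend.
The exception is (A): S (3p⁴) ionizes more easily than half-filled P (3p³) because the paired 3p electron in S is pushed out by e⁻–e⁻ repulsion.

(A)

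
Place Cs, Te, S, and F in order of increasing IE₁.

Cs < Te < S < F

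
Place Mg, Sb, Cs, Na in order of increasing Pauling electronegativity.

Cs < Na < Mg < Sb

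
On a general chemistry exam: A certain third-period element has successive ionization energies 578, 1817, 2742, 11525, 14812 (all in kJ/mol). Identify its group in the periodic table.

Group 13

Look for the largest jump between consecutive ionization energies: IE4/IE3 ≈ 4.2, far larger than any earlier ratio.
That jump marks the point where a core electron is being removed. So the atom has 3 valence electrons.
A main-group element with 3 valence electrons is in group 13.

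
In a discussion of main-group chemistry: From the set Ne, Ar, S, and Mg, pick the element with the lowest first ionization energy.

Mg

Ne is in period 2, group 18; Mg is in period 3, group 2; S is in period 3, group 16; Ar is in period 3, group 18.
Removing the outermost electron gets harder across a period and easier down a group.
These span different periods and groups, so the two trends combine.
S > Mg: both are in period 3; the period trend gives S the larger value.
Ar > S: Ar lies to the right of S in period 3, so the across-period effect alone puts Ar higher.
Ne > Ar: they share group 18; the group trend gives Ne the larger value.
For reference (kJ/mol): Ne 2081, Mg 738, S 1000, Ar 1521.
The lowest first ionization energy among these belongs to Mg.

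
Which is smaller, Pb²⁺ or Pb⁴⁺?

Both ions have Z = 82 protons, but Pb⁴⁺ has lost more electrons, so its remaining electrons feel a larger effective nuclear charge per electron and are pulled in more tightly.
Higher positive charge → smaller ion, so Pb²⁺ > Pb⁴⁺.

Pb⁴⁺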